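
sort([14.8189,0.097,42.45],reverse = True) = [42.45,14.8189,0.097]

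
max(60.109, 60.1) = 60.109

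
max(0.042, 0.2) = 0.2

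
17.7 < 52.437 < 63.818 True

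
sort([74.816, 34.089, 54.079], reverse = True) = [74.816, 54.079, 34.089]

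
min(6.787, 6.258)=6.258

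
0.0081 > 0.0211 False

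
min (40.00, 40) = 40.00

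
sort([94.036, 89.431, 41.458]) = [41.458, 89.431, 94.036]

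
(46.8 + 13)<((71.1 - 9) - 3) False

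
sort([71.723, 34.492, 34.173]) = [34.173, 34.492, 71.723]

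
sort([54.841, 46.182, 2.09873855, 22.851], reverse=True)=[54.841, 46.182, 22.851, 2.09873855]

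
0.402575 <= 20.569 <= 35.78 True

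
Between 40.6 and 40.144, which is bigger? 40.6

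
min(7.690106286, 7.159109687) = 7.159109687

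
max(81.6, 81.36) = 81.6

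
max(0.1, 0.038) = 0.1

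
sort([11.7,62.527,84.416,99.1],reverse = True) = [99.1,84.416,62.527,11.7]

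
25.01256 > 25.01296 False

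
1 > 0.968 True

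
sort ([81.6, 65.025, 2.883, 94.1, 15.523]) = [2.883, 15.523, 65.025, 81.6, 94.1]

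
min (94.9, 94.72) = 94.72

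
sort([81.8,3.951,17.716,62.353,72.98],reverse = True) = [81.8,72.98,62.353,17.716,3.951]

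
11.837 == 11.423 False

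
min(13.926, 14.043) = 13.926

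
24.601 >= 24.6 True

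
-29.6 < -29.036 True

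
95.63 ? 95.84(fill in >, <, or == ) <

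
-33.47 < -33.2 True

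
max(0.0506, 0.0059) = 0.0506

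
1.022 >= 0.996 True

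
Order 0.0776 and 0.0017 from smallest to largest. 0.0017, 0.0776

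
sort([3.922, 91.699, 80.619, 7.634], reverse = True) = [91.699, 80.619, 7.634, 3.922]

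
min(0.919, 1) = 0.919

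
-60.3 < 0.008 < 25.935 True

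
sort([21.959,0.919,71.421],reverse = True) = [71.421,21.959,0.919]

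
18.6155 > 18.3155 True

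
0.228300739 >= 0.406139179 False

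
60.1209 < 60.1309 True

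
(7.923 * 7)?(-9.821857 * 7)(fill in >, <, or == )>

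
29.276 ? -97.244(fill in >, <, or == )>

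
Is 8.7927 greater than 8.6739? Yes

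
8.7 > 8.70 False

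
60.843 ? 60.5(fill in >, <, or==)>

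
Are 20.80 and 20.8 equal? Yes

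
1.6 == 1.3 False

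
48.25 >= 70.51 False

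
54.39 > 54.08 True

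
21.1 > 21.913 False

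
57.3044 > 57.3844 False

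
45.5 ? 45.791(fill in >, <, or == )<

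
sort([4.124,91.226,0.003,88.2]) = [0.003,4.124,88.2,91.226]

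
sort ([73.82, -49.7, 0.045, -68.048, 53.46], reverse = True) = [73.82, 53.46, 0.045, -49.7, -68.048]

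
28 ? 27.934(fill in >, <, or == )>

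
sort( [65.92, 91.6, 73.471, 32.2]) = [32.2, 65.92, 73.471, 91.6]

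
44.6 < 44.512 False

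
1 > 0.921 True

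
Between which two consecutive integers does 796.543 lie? 796 and 797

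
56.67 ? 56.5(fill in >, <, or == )>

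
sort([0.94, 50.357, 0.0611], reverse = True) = [50.357, 0.94, 0.0611]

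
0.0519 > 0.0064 True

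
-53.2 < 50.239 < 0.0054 False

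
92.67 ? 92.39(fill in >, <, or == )>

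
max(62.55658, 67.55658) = 67.55658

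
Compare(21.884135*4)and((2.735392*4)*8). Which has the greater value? (21.884135*4)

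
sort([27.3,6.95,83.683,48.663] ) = [6.95,27.3,48.663,83.683]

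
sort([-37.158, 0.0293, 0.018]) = [-37.158, 0.018, 0.0293]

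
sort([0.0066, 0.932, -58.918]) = [-58.918, 0.0066, 0.932]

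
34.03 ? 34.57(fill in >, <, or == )<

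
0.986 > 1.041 False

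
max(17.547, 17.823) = 17.823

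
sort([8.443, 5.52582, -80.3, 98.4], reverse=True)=[98.4, 8.443, 5.52582, -80.3]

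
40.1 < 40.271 True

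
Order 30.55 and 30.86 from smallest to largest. 30.55, 30.86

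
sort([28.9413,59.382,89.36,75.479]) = [28.9413,59.382,75.479,89.36]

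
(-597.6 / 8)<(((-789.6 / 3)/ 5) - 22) True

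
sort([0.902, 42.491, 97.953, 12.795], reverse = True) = [97.953, 42.491, 12.795, 0.902]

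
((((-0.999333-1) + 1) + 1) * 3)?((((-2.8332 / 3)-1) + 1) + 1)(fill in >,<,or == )<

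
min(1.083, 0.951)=0.951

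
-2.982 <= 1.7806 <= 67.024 True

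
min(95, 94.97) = 94.97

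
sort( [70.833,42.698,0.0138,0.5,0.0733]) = [0.0138,0.0733,0.5,42.698,70.833]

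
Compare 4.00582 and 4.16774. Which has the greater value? 4.16774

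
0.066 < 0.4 True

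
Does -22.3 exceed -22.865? Yes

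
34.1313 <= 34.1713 True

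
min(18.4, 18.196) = 18.196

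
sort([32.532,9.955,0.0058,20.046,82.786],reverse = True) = [82.786,32.532,20.046,9.955,0.0058]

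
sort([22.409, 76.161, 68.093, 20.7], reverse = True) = [76.161, 68.093, 22.409, 20.7]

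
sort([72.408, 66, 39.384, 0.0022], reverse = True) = [72.408, 66, 39.384, 0.0022]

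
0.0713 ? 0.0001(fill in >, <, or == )>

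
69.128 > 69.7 False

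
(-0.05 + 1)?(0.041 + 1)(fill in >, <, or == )<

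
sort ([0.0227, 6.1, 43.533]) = [0.0227, 6.1, 43.533]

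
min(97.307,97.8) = 97.307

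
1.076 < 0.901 False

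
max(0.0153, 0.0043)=0.0153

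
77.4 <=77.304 False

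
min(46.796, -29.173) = -29.173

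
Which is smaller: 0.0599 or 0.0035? 0.0035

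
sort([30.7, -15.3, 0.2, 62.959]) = [-15.3, 0.2, 30.7, 62.959]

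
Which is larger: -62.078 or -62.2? -62.078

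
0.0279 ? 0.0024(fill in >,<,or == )>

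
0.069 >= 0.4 False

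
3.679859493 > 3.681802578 False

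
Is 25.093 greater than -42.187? Yes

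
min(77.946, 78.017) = 77.946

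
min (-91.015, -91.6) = -91.6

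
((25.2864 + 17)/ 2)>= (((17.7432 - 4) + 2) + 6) False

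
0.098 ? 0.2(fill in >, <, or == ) <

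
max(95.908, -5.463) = 95.908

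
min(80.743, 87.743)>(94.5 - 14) True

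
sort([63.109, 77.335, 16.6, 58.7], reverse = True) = [77.335, 63.109, 58.7, 16.6]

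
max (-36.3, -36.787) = -36.3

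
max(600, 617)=617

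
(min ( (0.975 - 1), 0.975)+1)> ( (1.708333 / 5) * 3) False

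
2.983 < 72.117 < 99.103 True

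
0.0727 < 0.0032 False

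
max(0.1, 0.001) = 0.1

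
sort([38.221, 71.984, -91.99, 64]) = [-91.99, 38.221, 64, 71.984]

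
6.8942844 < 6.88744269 False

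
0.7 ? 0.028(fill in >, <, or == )>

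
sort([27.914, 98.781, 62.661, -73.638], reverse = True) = [98.781, 62.661, 27.914, -73.638]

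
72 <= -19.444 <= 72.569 False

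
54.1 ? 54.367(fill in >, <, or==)<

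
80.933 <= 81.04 True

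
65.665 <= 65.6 False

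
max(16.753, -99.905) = 16.753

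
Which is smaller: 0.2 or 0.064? 0.064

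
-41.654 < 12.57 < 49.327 True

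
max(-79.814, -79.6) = -79.6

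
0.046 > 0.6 False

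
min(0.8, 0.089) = 0.089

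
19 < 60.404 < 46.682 False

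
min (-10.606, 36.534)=-10.606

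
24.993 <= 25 True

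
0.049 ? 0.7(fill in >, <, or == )<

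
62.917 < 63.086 True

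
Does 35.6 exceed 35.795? No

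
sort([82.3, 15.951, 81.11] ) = [15.951, 81.11, 82.3]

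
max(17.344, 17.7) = 17.7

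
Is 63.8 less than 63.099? No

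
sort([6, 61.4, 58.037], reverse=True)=[61.4, 58.037, 6]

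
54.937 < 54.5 False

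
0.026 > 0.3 False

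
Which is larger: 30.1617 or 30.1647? 30.1647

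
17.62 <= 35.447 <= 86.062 True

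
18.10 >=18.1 True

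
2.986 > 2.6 True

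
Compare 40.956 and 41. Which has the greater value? 41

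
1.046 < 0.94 False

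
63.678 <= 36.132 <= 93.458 False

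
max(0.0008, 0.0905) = 0.0905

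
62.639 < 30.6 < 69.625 False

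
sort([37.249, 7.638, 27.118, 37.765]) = [7.638, 27.118, 37.249, 37.765]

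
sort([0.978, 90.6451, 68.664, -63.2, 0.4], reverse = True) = [90.6451, 68.664, 0.978, 0.4, -63.2]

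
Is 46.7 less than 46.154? No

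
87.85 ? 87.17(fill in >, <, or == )>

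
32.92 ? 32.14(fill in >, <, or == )>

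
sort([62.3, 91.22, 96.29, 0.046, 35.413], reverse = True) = [96.29, 91.22, 62.3, 35.413, 0.046]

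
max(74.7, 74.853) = 74.853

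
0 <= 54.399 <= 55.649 True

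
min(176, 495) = 176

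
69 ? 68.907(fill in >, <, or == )>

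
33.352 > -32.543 True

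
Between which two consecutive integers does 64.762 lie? 64 and 65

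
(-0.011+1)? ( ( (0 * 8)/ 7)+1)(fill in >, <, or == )<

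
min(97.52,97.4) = 97.4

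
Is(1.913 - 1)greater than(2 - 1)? No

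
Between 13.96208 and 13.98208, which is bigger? 13.98208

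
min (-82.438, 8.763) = -82.438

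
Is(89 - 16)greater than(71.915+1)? Yes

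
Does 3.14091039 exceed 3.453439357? No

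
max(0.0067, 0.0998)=0.0998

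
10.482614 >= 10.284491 True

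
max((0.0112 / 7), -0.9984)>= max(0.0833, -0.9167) False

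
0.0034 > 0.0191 False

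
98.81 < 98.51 False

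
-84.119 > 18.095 False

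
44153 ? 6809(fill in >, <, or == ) >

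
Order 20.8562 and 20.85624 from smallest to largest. 20.8562, 20.85624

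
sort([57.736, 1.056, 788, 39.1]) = [1.056, 39.1, 57.736, 788]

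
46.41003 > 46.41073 False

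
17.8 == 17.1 False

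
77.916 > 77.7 True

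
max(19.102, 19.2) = 19.2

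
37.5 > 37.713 False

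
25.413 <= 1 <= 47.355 False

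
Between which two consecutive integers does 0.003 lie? 0 and 1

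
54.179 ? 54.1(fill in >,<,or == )>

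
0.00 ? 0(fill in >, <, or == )==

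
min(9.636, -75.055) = -75.055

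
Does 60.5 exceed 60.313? Yes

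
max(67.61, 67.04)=67.61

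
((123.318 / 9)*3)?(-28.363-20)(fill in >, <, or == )>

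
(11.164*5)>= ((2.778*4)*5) True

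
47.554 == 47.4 False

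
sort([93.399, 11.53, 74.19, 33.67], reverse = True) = [93.399, 74.19, 33.67, 11.53]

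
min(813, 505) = 505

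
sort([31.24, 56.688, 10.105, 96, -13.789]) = [-13.789, 10.105, 31.24, 56.688, 96]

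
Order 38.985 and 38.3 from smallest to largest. 38.3, 38.985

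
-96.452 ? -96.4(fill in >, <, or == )<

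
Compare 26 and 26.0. They are equal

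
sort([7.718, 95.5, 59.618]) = [7.718, 59.618, 95.5]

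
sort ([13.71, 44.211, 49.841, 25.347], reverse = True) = [49.841, 44.211, 25.347, 13.71]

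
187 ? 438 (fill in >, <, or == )<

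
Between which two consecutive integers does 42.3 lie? 42 and 43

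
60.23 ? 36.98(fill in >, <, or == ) >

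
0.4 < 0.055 False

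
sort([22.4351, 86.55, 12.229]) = [12.229, 22.4351, 86.55]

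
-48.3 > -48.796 True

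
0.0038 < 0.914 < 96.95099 True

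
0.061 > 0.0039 True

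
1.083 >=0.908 True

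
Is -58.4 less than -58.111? Yes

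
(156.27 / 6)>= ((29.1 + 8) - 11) False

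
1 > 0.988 True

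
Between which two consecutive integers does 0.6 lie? 0 and 1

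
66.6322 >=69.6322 False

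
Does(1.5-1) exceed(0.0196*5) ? Yes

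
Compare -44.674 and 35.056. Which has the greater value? 35.056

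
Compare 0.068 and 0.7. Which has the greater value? 0.7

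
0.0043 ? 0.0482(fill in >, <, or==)<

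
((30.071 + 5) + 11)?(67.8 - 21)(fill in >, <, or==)<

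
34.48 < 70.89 True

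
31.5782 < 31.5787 True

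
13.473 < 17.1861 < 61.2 True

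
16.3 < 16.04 False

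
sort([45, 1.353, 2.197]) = [1.353, 2.197, 45]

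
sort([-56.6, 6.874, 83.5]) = [-56.6, 6.874, 83.5]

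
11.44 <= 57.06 True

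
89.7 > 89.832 False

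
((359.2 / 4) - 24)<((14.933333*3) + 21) False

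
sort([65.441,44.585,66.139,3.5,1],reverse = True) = [66.139,65.441,44.585,3.5,1]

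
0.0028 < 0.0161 True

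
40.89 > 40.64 True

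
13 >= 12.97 True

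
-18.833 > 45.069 False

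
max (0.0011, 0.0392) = 0.0392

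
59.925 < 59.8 False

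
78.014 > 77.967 True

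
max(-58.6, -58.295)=-58.295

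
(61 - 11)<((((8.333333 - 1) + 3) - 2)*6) False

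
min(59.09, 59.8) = 59.09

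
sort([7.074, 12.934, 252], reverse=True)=[252, 12.934, 7.074]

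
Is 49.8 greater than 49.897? No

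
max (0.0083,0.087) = 0.087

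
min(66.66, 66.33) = 66.33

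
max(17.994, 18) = 18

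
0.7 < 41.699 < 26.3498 False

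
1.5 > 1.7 False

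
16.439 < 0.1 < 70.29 False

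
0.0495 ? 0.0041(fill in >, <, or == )>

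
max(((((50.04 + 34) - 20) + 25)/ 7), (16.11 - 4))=12.72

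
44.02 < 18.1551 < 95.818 False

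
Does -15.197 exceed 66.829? No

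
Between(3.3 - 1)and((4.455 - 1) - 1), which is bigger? ((4.455 - 1) - 1)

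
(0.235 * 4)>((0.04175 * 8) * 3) False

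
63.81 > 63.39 True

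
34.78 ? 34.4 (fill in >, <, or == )>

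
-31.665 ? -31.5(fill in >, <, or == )<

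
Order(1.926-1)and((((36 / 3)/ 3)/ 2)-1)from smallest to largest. (1.926-1), ((((36 / 3)/ 3)/ 2)-1)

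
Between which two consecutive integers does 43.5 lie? 43 and 44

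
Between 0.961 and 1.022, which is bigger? 1.022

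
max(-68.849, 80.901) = 80.901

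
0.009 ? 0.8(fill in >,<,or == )<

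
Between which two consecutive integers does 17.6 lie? 17 and 18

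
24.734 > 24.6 True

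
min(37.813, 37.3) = 37.3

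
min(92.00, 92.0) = 92.00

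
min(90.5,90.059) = 90.059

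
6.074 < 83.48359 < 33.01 False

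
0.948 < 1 True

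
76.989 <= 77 True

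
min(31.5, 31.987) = 31.5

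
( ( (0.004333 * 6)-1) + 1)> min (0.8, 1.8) False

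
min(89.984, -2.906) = -2.906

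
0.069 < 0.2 True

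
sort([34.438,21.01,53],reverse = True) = [53,34.438,21.01]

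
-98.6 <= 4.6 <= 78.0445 True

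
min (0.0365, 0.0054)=0.0054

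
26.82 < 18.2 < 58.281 False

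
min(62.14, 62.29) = 62.14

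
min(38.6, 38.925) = 38.6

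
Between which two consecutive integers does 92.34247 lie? 92 and 93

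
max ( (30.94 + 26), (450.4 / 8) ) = 56.94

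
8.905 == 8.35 False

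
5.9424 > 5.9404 True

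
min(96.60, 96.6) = 96.60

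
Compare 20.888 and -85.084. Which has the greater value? 20.888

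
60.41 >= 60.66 False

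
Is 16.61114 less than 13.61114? No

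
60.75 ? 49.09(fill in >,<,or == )>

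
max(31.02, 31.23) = 31.23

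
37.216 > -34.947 True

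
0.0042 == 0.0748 False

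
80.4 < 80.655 True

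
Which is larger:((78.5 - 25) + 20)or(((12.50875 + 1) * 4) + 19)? ((78.5 - 25) + 20)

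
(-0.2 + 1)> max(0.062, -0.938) True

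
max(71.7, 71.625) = 71.7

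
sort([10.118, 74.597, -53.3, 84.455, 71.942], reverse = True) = [84.455, 74.597, 71.942, 10.118, -53.3]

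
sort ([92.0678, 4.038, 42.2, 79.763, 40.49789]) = [4.038, 40.49789, 42.2, 79.763, 92.0678]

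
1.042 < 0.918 False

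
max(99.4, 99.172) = 99.4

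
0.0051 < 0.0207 True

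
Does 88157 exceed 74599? Yes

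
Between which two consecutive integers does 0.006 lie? 0 and 1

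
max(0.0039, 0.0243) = 0.0243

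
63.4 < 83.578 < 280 True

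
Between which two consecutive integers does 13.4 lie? 13 and 14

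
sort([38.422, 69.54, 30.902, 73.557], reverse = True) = [73.557, 69.54, 38.422, 30.902]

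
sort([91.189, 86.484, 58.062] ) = [58.062, 86.484, 91.189]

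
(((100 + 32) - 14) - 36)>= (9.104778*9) True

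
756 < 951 True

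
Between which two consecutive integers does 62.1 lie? 62 and 63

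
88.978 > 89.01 False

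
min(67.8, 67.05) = 67.05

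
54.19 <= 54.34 True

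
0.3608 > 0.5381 False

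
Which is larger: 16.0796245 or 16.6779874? 16.6779874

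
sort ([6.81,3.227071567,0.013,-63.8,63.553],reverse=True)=[63.553,6.81,3.227071567,0.013,-63.8]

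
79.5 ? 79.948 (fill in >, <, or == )<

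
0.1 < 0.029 False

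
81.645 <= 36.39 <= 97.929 False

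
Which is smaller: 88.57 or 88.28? 88.28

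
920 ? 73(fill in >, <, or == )>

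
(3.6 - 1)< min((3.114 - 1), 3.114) False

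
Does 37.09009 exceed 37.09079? No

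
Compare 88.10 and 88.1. They are equal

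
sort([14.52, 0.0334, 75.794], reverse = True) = [75.794, 14.52, 0.0334]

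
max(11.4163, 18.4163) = 18.4163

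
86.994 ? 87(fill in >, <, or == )<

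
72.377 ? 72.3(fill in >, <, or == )>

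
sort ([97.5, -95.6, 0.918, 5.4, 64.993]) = [-95.6, 0.918, 5.4, 64.993, 97.5]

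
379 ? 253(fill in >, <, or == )>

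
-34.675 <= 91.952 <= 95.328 True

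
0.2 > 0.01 True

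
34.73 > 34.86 False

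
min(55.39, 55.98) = 55.39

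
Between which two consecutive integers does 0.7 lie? 0 and 1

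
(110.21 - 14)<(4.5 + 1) False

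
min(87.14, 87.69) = 87.14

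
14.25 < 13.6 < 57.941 False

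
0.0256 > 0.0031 True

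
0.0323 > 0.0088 True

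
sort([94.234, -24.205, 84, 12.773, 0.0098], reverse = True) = [94.234, 84, 12.773, 0.0098, -24.205]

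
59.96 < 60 True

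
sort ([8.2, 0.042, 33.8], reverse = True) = [33.8, 8.2, 0.042]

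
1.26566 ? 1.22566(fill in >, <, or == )>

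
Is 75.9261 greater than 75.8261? Yes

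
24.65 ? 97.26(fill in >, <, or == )<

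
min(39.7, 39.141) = 39.141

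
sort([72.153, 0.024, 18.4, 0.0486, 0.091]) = [0.024, 0.0486, 0.091, 18.4, 72.153]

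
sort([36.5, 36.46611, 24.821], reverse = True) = [36.5, 36.46611, 24.821]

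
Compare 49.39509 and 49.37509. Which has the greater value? 49.39509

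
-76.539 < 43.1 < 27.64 False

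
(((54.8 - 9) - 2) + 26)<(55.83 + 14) True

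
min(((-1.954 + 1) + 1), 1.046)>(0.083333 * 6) False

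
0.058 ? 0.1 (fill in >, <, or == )<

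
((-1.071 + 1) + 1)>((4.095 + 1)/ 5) False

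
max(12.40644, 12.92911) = 12.92911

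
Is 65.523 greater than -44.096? Yes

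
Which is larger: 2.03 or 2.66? 2.66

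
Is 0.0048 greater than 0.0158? No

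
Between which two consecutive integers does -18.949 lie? -19 and -18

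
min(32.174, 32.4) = 32.174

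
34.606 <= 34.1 False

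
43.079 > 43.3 False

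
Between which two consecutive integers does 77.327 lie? 77 and 78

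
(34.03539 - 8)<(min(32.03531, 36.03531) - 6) False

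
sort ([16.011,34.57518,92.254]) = [16.011,34.57518,92.254]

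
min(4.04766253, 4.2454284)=4.04766253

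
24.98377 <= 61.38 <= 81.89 True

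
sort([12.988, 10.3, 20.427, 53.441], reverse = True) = [53.441, 20.427, 12.988, 10.3]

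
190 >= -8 True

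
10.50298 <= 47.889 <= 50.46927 True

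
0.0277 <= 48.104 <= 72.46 True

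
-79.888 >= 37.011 False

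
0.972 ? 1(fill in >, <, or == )<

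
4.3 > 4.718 False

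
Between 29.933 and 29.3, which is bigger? 29.933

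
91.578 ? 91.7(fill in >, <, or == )<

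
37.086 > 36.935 True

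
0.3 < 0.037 False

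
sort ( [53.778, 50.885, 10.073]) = [10.073, 50.885, 53.778]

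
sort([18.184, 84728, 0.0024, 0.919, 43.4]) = [0.0024, 0.919, 18.184, 43.4, 84728]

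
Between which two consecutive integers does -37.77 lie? -38 and -37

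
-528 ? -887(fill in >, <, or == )>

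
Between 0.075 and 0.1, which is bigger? 0.1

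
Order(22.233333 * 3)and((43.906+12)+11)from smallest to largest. (22.233333 * 3), ((43.906+12)+11)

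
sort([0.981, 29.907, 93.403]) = [0.981, 29.907, 93.403]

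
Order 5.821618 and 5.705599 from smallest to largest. 5.705599, 5.821618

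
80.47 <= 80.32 False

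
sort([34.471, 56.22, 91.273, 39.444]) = [34.471, 39.444, 56.22, 91.273]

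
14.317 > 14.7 False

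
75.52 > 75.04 True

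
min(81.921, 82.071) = 81.921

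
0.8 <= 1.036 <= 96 True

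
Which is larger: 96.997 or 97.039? 97.039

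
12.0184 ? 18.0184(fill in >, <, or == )<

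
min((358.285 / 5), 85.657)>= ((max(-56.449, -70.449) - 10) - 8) True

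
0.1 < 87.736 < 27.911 False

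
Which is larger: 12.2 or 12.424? 12.424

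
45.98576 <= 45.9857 False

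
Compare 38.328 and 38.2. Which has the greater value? 38.328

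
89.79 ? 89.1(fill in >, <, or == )>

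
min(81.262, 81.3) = 81.262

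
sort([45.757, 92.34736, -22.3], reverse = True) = [92.34736, 45.757, -22.3]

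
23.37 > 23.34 True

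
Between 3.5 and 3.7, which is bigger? 3.7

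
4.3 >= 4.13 True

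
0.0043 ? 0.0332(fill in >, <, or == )<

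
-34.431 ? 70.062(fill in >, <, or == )<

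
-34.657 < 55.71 True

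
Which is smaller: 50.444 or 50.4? 50.4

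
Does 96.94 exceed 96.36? Yes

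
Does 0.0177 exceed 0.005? Yes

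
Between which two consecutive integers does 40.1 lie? 40 and 41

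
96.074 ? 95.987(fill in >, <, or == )>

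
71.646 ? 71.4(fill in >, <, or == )>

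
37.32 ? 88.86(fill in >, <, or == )<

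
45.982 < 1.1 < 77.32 False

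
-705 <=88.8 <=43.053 False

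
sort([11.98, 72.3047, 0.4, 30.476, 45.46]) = [0.4, 11.98, 30.476, 45.46, 72.3047]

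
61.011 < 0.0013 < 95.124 False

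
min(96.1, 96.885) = 96.1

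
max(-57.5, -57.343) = -57.343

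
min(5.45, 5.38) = 5.38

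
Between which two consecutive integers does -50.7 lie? -51 and -50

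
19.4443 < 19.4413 False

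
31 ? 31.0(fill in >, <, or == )==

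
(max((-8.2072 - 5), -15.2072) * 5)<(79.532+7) True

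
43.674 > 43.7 False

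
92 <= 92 True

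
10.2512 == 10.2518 False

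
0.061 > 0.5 False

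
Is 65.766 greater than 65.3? Yes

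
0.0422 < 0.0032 False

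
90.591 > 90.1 True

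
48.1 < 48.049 False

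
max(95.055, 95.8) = 95.8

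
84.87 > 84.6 True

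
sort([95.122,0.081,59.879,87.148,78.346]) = [0.081,59.879,78.346,87.148,95.122]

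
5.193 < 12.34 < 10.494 False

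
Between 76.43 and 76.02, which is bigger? 76.43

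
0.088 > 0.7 False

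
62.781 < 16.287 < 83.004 False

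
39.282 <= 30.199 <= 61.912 False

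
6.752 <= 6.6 False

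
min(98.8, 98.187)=98.187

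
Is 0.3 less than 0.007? No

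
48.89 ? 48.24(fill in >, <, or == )>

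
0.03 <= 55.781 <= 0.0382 False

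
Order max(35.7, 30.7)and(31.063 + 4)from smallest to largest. (31.063 + 4), max(35.7, 30.7)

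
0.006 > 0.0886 False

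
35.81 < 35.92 True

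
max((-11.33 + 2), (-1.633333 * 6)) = -9.33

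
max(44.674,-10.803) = 44.674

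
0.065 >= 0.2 False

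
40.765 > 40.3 True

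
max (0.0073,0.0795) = 0.0795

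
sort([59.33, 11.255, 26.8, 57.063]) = [11.255, 26.8, 57.063, 59.33]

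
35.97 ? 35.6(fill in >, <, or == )>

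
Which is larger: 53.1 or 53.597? 53.597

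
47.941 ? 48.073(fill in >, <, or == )<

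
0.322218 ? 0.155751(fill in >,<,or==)>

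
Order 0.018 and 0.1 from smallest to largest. 0.018, 0.1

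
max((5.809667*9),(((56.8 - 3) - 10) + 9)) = 52.8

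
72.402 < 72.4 False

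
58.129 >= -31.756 True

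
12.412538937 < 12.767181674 True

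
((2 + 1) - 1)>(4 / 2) False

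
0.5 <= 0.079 False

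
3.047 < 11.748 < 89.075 True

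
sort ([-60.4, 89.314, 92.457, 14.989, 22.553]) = [-60.4, 14.989, 22.553, 89.314, 92.457]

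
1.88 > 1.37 True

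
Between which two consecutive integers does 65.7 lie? 65 and 66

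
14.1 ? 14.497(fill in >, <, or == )<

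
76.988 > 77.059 False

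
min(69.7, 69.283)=69.283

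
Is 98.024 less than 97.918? No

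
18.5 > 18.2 True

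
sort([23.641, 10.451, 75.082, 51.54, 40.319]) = [10.451, 23.641, 40.319, 51.54, 75.082]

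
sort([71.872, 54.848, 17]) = [17, 54.848, 71.872]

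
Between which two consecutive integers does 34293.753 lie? 34293 and 34294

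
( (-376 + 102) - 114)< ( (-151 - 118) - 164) False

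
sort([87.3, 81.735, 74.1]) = [74.1, 81.735, 87.3]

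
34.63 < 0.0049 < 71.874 False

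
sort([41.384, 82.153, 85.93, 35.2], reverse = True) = [85.93, 82.153, 41.384, 35.2]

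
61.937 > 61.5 True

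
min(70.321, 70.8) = 70.321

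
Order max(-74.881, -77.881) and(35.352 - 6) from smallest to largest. max(-74.881, -77.881), (35.352 - 6)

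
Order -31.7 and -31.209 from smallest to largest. -31.7, -31.209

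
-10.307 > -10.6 True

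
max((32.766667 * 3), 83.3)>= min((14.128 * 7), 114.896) False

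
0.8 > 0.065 True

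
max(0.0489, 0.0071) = 0.0489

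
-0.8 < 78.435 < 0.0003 False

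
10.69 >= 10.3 True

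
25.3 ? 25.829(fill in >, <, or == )<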